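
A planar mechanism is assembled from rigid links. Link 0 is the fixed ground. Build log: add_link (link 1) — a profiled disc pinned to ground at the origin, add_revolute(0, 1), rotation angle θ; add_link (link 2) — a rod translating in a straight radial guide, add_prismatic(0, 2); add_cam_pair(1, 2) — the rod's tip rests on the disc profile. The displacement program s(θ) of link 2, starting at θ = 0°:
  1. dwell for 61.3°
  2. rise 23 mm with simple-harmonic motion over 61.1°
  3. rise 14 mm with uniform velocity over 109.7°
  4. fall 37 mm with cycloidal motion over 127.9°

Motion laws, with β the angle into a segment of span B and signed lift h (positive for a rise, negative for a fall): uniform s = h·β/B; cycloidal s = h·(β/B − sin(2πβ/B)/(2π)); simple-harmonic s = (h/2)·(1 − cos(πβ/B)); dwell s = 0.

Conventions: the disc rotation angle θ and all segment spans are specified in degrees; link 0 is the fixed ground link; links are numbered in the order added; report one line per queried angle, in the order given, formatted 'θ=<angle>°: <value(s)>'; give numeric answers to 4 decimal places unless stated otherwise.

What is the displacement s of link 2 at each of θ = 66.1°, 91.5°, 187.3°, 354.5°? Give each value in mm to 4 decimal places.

seg 1 [0°–61.3°] dwell: s stays 0.0000
seg 2 [61.3°–122.4°] simple-harmonic, h=23: θ=66.1° here. β=4.8, B=61.1. 23/2·(1 − cos(π·0.0786)) = 0.3485 → s = 0.3485
seg 2 [61.3°–122.4°] simple-harmonic, h=23: θ=91.5° here. β=30.2, B=61.1. 23/2·(1 − cos(π·0.4943)) = 11.2931 → s = 11.2931
seg 2 [61.3°–122.4°] simple-harmonic, h=23: full span → s += 23 → s = 23.0000
seg 3 [122.4°–232.1°] uniform, h=14: θ=187.3° here. β=64.9, B=109.7. 14·64.9/109.7 = 8.2826 → s = 31.2826
seg 3 [122.4°–232.1°] uniform, h=14: full span → s += 14 → s = 37.0000
seg 4 [232.1°–360°] cycloidal, h=-37: θ=354.5° here. β=122.4, B=127.9. -37·(0.9570 − sin(2π·0.9570)/(2π)) = -36.9807 → s = 0.0193

θ=66.1°: 0.3485
θ=91.5°: 11.2931
θ=187.3°: 31.2826
θ=354.5°: 0.0193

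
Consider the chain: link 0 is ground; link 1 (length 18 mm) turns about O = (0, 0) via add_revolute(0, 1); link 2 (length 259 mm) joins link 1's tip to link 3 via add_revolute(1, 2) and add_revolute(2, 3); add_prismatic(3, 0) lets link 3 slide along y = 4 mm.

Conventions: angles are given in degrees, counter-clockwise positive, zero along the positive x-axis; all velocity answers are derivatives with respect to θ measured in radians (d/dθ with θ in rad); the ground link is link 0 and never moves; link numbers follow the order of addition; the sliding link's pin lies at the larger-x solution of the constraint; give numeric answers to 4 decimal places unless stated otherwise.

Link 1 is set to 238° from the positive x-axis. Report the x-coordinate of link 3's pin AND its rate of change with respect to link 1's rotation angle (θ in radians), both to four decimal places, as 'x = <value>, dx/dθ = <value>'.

geometry: r = 18 mm, L = 259 mm, e = 4 mm
crank pin P = (r cos θ, r sin θ) = (-9.538547, -15.264866)
h = r sin θ − e = -15.264866 − 4 = -19.264866
x = r cos θ + √(L² − h²) = -9.538547 + 258.282529 = 248.743983
dx/dθ = −r sin θ − h·r cos θ/√(L² − h²) (θ in radians; h = -19.264866) = 14.553401

x = 248.7440, dx/dθ = 14.5534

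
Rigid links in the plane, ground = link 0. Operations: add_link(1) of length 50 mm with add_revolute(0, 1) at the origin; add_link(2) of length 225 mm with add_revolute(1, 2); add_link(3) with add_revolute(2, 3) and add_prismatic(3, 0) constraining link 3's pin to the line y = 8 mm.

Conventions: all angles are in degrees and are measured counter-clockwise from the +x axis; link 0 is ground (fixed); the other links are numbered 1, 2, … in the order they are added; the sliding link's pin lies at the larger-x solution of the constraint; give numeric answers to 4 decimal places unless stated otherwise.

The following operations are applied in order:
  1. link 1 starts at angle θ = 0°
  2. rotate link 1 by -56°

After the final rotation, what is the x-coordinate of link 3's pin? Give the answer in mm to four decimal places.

geometry: r = 50 mm, L = 225 mm, e = 8 mm; θ starts at 0°
rotate link 1 by -56°: θ ← 0° -56° = -56°
crank pin P = (r cos θ, r sin θ) = (27.959645, -41.451879)
h = r sin θ − e = -41.451879 − 8 = -49.451879
x = r cos θ + √(L² − h²) = 27.959645 + 219.498318 = 247.457963

247.4580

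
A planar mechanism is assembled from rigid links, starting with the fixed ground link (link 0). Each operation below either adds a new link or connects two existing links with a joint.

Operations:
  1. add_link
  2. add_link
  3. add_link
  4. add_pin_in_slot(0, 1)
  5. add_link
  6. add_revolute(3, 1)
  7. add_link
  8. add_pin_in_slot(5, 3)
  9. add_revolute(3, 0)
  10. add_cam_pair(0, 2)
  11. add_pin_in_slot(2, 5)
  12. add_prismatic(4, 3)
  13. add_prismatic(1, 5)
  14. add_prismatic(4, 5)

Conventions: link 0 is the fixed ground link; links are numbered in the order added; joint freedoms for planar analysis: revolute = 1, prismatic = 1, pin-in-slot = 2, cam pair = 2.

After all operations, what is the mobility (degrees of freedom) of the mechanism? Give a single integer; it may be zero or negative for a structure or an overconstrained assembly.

ground; <1,0,0>
#1 <2,0,0>
#2 <3,0,0>
#3 <4,0,0>
PS:0↔1 J2 <4,0,1>
#4 <5,0,1>
R:3↔1 J1 <5,1,1>
#5 <6,1,1>
PS:5↔3 J2 <6,1,2>
R:3↔0 J1 <6,2,2>
C:0↔2 J2 <6,2,3>
PS:2↔5 J2 <6,2,4>
P:4↔3 J1 <6,3,4>
P:1↔5 J1 <6,4,4>
P:4↔5 J1 <6,5,4>
3×5 − 2×5 − 1×4 = 1

M = 1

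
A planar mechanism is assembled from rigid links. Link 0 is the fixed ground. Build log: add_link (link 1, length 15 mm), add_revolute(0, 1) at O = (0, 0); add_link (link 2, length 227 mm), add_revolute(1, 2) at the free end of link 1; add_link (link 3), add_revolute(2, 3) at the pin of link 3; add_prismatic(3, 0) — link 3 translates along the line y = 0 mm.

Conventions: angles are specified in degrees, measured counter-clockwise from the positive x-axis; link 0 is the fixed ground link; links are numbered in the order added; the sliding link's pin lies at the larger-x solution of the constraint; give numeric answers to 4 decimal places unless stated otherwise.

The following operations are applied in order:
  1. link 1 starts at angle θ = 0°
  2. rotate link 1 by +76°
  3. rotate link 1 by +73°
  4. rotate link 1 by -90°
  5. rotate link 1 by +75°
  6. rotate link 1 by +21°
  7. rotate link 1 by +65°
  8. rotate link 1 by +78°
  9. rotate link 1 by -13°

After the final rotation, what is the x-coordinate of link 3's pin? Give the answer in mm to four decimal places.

geometry: r = 15 mm, L = 227 mm, e = 0 mm; θ starts at 0°
rotate link 1 by +76°: θ ← 0° +76° = 76°
rotate link 1 by +73°: θ ← 76° +73° = 149°
rotate link 1 by -90°: θ ← 149° -90° = 59°
rotate link 1 by +75°: θ ← 59° +75° = 134°
rotate link 1 by +21°: θ ← 134° +21° = 155°
rotate link 1 by +65°: θ ← 155° +65° = 220°
rotate link 1 by +78°: θ ← 220° +78° = 298°
rotate link 1 by -13°: θ ← 298° -13° = 285°
crank pin P = (r cos θ, r sin θ) = (3.882286, -14.488887)
h = r sin θ − e = -14.488887 − 0 = -14.488887
x = r cos θ + √(L² − h²) = 3.882286 + 226.537132 = 230.419418

230.4194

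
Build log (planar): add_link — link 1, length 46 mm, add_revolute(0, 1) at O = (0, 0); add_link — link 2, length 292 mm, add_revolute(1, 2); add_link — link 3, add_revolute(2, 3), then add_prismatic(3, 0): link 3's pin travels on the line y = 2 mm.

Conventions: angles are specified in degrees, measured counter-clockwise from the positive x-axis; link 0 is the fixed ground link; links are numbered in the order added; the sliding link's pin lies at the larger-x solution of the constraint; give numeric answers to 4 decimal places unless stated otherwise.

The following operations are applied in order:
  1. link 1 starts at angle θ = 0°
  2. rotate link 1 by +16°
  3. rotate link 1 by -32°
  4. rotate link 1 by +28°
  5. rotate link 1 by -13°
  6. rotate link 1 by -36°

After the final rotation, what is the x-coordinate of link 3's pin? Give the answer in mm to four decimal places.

geometry: r = 46 mm, L = 292 mm, e = 2 mm; θ starts at 0°
rotate link 1 by +16°: θ ← 0° +16° = 16°
rotate link 1 by -32°: θ ← 16° -32° = -16°
rotate link 1 by +28°: θ ← -16° +28° = 12°
rotate link 1 by -13°: θ ← 12° -13° = -1°
rotate link 1 by -36°: θ ← -1° -36° = -37°
crank pin P = (r cos θ, r sin θ) = (36.737233, -27.683491)
h = r sin θ − e = -27.683491 − 2 = -29.683491
x = r cos θ + √(L² − h²) = 36.737233 + 290.487333 = 327.224566

327.2246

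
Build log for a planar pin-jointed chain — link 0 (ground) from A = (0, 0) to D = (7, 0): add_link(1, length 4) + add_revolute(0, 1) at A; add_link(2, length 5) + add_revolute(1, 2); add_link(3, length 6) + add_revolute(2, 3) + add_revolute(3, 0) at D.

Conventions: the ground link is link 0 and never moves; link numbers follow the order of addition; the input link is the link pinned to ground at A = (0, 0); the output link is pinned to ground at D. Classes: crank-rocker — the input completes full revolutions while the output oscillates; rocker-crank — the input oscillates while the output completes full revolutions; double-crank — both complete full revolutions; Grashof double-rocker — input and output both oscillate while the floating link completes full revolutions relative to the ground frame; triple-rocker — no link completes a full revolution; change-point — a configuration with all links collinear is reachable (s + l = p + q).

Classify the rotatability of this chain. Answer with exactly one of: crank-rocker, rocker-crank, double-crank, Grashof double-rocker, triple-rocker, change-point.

lengths: ground=7, input=4, coupler=5, output=6
sorted: s=4 (shortest), l=7 (longest), p+q=11
s + l = 11 vs p + q = 11
s + l = p + q → change-point (collinear configuration reachable)

change-point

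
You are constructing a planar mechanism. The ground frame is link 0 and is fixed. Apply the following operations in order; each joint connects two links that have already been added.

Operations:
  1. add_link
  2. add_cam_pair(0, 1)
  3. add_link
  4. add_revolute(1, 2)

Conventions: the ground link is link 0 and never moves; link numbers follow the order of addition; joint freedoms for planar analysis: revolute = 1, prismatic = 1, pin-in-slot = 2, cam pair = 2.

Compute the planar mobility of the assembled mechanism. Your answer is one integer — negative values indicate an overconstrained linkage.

L=1 J1=0 J2=0
add link → L=2 J1=0 J2=0
C@0,1 dof=2 J2 → L=2 J1=0 J2=1
add link → L=3 J1=0 J2=1
R@1,2 dof=1 J1 → L=3 J1=1 J2=1
M=3(L−1)−2J1−J2=3·2−2·1−1=3

M = 3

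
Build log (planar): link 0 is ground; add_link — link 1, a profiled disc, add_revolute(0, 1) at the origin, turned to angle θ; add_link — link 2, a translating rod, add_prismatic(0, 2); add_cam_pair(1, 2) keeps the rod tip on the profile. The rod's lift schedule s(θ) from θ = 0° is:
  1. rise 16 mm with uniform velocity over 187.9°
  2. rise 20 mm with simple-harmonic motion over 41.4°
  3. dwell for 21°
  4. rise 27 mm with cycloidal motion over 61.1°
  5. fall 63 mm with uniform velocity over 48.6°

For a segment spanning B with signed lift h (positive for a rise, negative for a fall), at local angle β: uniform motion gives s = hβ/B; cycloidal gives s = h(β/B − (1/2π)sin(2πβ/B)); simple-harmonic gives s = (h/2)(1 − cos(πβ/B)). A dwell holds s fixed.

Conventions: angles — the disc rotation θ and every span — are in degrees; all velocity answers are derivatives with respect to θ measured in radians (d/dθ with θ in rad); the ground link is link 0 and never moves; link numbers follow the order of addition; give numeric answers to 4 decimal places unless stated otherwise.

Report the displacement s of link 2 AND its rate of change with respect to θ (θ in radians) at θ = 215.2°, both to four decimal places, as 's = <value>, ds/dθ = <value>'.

seg 1 [0°–187.9°] uniform, h=16: full span → s += 16 → s = 16.0000
seg 2 [187.9°–229.3°] simple-harmonic, h=20: θ=215.2° here. β=27.3, B=41.4. 20/2·(1 − cos(π·0.6594)) = 14.8016 → s = 30.8016
velocity in seg [187.9°–229.3°] (simple-harmonic), θ in radians: β = 27.3° = 0.4765 rad, B = 41.4° = 0.7226 rad; ds/dθ = (πh/(2B)) sin(πβ/B) = (π·20/(2·0.7226)) sin(π·0.6594) = 38.138374 mm/rad

s = 30.8016, ds/dθ = 38.1384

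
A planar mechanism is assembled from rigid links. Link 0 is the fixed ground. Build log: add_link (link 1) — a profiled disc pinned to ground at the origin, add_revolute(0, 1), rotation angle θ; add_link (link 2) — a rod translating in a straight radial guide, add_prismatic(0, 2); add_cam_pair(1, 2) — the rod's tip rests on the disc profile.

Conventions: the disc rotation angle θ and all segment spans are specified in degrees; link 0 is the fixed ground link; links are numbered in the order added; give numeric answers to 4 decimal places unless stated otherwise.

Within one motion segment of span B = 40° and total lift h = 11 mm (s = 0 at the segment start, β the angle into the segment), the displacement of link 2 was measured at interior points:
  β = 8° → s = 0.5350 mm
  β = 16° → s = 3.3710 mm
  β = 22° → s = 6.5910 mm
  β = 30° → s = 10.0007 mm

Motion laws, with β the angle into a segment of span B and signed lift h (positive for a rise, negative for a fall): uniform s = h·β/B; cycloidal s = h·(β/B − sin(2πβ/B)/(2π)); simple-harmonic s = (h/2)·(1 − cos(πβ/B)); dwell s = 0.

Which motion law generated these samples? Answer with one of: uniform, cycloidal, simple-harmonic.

candidates at β/B = r: uniform s = h·r (linear in β); cycloidal s = h·(r − sin(2πr)/(2π)); simple-harmonic s = (h/2)(1 − cos(πr))
β=8°: printed 0.5350 | uniform 2.2000, cycloidal 0.5350, simple-harmonic 1.0504
β=16°: printed 3.3710 | uniform 4.4000, cycloidal 3.3710, simple-harmonic 3.8004
β=22°: printed 6.5910 | uniform 6.0500, cycloidal 6.5910, simple-harmonic 6.3604
β=30°: printed 10.0007 | uniform 8.2500, cycloidal 10.0007, simple-harmonic 9.3891
only one law matches every sample → cycloidal

cycloidal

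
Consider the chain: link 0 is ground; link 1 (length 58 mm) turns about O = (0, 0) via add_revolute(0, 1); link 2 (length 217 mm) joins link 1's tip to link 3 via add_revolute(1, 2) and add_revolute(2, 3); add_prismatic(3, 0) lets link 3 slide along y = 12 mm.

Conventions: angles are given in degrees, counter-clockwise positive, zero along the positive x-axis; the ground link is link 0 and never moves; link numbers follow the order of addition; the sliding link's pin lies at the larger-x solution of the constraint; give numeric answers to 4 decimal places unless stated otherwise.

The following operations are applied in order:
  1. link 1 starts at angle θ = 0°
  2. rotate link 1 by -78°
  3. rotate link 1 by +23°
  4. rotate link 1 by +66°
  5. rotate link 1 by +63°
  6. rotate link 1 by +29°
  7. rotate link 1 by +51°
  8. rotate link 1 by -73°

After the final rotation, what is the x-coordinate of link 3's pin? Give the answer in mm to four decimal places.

geometry: r = 58 mm, L = 217 mm, e = 12 mm; θ starts at 0°
rotate link 1 by -78°: θ ← 0° -78° = -78°
rotate link 1 by +23°: θ ← -78° +23° = -55°
rotate link 1 by +66°: θ ← -55° +66° = 11°
rotate link 1 by +63°: θ ← 11° +63° = 74°
rotate link 1 by +29°: θ ← 74° +29° = 103°
rotate link 1 by +51°: θ ← 103° +51° = 154°
rotate link 1 by -73°: θ ← 154° -73° = 81°
crank pin P = (r cos θ, r sin θ) = (9.073199, 57.285924)
h = r sin θ − e = 57.285924 − 12 = 45.285924
x = r cos θ + √(L² − h²) = 9.073199 + 212.222018 = 221.295217

221.2952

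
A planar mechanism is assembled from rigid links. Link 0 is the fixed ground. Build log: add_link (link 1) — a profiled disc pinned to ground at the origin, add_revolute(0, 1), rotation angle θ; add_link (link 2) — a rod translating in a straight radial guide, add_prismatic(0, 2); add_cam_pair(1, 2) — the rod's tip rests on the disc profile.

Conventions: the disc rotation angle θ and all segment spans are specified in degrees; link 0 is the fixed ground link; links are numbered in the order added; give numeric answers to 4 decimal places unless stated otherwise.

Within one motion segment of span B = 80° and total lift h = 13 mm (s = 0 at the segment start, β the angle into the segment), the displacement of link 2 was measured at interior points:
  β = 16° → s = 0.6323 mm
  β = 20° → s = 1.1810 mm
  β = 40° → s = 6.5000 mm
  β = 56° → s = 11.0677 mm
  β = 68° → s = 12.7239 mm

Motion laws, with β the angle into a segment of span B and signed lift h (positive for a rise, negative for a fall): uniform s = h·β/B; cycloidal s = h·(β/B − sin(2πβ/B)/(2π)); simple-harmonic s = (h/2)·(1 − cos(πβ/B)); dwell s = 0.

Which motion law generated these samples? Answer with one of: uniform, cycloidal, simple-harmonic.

candidates at β/B = r: uniform s = h·r (linear in β); cycloidal s = h·(r − sin(2πr)/(2π)); simple-harmonic s = (h/2)(1 − cos(πr))
β=16°: printed 0.6323 | uniform 2.6000, cycloidal 0.6323, simple-harmonic 1.2414
β=20°: printed 1.1810 | uniform 3.2500, cycloidal 1.1810, simple-harmonic 1.9038
β=40°: printed 6.5000 | uniform 6.5000, cycloidal 6.5000, simple-harmonic 6.5000
β=56°: printed 11.0677 | uniform 9.1000, cycloidal 11.0677, simple-harmonic 10.3206
β=68°: printed 12.7239 | uniform 11.0500, cycloidal 12.7239, simple-harmonic 12.2915
only one law matches every sample → cycloidal

cycloidal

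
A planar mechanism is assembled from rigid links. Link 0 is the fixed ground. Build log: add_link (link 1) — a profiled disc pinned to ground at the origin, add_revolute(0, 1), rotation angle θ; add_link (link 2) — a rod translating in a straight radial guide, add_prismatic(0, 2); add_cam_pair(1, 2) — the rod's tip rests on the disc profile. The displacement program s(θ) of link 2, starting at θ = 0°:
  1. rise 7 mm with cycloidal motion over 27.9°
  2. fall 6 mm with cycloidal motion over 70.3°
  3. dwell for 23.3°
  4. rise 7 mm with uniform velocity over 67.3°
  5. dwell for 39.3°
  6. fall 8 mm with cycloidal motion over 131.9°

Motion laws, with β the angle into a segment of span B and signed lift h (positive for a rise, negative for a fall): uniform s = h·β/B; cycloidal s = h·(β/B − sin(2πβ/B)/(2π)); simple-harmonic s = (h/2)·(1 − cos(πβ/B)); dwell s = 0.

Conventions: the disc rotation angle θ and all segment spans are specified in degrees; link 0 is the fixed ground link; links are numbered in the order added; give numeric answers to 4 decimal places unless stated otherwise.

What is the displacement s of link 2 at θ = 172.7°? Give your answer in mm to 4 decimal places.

seg 1 [0°–27.9°] cycloidal, h=7: full span → s += 7 → s = 7.0000
seg 2 [27.9°–98.2°] cycloidal, h=-6: full span → s += -6 → s = 1.0000
seg 3 [98.2°–121.5°] dwell: s stays 1.0000
seg 4 [121.5°–188.8°] uniform, h=7: θ=172.7° here. β=51.2, B=67.3. 7·51.2/67.3 = 5.3254 → s = 6.3254

6.3254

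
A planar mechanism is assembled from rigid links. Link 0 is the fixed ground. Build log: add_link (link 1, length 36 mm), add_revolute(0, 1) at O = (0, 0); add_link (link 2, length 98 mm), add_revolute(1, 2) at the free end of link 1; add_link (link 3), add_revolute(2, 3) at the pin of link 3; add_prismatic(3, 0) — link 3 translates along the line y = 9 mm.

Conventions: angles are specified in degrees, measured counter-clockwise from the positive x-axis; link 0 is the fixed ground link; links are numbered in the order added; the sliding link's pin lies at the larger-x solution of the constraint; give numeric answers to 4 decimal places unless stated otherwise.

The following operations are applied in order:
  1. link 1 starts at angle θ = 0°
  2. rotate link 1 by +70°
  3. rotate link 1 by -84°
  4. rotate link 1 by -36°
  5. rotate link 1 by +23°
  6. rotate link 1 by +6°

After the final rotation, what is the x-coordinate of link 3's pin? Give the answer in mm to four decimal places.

geometry: r = 36 mm, L = 98 mm, e = 9 mm; θ starts at 0°
rotate link 1 by +70°: θ ← 0° +70° = 70°
rotate link 1 by -84°: θ ← 70° -84° = -14°
rotate link 1 by -36°: θ ← -14° -36° = -50°
rotate link 1 by +23°: θ ← -50° +23° = -27°
rotate link 1 by +6°: θ ← -27° +6° = -21°
crank pin P = (r cos θ, r sin θ) = (33.608895, -12.901246)
h = r sin θ − e = -12.901246 − 9 = -21.901246
x = r cos θ + √(L² − h²) = 33.608895 + 95.521387 = 129.130283

129.1303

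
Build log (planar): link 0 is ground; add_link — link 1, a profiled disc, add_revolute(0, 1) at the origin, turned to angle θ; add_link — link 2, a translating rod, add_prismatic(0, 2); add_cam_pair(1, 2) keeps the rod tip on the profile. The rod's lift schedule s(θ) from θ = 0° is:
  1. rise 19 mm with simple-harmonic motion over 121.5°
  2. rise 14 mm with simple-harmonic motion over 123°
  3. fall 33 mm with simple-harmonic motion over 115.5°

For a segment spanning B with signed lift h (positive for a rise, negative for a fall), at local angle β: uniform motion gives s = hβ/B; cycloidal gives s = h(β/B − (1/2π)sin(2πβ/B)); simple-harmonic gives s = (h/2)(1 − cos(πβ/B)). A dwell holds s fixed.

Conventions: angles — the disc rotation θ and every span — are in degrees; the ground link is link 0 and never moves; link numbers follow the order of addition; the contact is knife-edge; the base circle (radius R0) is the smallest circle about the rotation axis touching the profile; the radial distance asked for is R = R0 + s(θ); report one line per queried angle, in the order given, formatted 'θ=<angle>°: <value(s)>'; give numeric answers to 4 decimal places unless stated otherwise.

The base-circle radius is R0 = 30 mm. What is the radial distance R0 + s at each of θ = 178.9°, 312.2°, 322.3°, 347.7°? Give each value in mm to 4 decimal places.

seg 1 [0°–121.5°] simple-harmonic, h=19: full span → s += 19 → s = 19.0000
seg 2 [121.5°–244.5°] simple-harmonic, h=14: θ=178.9° here. β=57.4, B=123. 14/2·(1 − cos(π·0.4667)) = 6.2683 → s = 25.2683
seg 2 [121.5°–244.5°] simple-harmonic, h=14: full span → s += 14 → s = 33.0000
seg 3 [244.5°–360°] simple-harmonic, h=-33: θ=312.2° here. β=67.7, B=115.5. -33/2·(1 − cos(π·0.5861)) = -20.9112 → s = 12.0888
seg 3 [244.5°–360°] simple-harmonic, h=-33: θ=322.3° here. β=77.8, B=115.5. -33/2·(1 − cos(π·0.6736)) = -25.0590 → s = 7.9410
seg 3 [244.5°–360°] simple-harmonic, h=-33: θ=347.7° here. β=103.2, B=115.5. -33/2·(1 − cos(π·0.8935)) = -32.0852 → s = 0.9148
θ=178.9°: R = R0 + s = 30 + 25.2683 = 55.2683
θ=312.2°: R = R0 + s = 30 + 12.0888 = 42.0888
θ=322.3°: R = R0 + s = 30 + 7.9410 = 37.9410
θ=347.7°: R = R0 + s = 30 + 0.9148 = 30.9148

θ=178.9°: 55.2683
θ=312.2°: 42.0888
θ=322.3°: 37.9410
θ=347.7°: 30.9148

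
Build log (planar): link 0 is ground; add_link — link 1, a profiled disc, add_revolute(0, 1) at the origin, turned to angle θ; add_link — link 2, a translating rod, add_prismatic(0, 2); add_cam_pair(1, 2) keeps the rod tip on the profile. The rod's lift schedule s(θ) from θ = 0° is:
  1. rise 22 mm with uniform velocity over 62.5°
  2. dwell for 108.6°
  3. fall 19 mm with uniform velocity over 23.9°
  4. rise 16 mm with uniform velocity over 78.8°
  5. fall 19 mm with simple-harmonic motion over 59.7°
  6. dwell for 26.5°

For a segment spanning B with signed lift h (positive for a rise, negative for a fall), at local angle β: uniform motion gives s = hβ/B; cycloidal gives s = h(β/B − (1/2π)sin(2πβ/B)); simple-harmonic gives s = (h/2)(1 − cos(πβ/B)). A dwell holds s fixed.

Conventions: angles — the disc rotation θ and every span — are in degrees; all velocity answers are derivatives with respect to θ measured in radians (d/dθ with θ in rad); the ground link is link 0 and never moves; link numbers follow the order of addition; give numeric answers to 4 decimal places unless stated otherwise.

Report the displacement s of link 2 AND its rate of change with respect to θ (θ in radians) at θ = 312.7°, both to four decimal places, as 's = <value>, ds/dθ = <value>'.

seg 1 [0°–62.5°] uniform, h=22: full span → s += 22 → s = 22.0000
seg 2 [62.5°–171.1°] dwell: s stays 22.0000
seg 3 [171.1°–195°] uniform, h=-19: full span → s += -19 → s = 3.0000
seg 4 [195°–273.8°] uniform, h=16: full span → s += 16 → s = 19.0000
seg 5 [273.8°–333.5°] simple-harmonic, h=-19: θ=312.7° here. β=38.9, B=59.7. -19/2·(1 − cos(π·0.6516)) = -13.8552 → s = 5.1448
velocity in seg [273.8°–333.5°] (simple-harmonic), θ in radians: β = 38.9° = 0.6789 rad, B = 59.7° = 1.0420 rad; ds/dθ = (πh/(2B)) sin(πβ/B) = (π·(-19)/(2·1.0420)) sin(π·0.6516) = -25.455966 mm/rad

s = 5.1448, ds/dθ = -25.4560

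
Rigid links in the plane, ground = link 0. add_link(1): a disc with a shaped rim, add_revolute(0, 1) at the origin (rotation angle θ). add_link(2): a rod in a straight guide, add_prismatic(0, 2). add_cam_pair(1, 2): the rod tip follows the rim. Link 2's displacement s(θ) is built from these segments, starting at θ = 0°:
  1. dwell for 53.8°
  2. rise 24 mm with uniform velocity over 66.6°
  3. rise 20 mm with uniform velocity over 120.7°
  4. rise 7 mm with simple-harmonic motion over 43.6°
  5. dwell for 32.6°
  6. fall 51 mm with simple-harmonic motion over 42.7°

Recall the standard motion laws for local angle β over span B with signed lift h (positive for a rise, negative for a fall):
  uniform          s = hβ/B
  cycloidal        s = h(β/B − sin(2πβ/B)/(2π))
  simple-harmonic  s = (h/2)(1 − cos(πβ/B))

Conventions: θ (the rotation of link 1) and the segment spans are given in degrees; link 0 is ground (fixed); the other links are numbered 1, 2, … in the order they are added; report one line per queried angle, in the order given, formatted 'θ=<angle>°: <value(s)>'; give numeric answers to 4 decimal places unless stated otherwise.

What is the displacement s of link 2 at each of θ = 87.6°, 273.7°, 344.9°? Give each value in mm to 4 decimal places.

segment 1 (0° to 53.8°, dwell): s unchanged at 0.0000
θ = 87.6° falls in segment 2 (53.8° to 120.4°, uniform, h = 24): β = 87.6 − 53.8 = 33.8°, B = 66.6°; Δs = 24·33.8/66.6 = 12.1802; s = 0.0000 + 12.1802 = 12.1802
segment 2 (53.8° to 120.4°, uniform, h = 24) is passed completely: s = 0.0000 + (24) = 24.0000
segment 3 (120.4° to 241.1°, uniform, h = 20) is passed completely: s = 24.0000 + (20) = 44.0000
θ = 273.7° falls in segment 4 (241.1° to 284.7°, simple-harmonic, h = 7): β = 273.7 − 241.1 = 32.6°, B = 43.6°; Δs = 7/2·(1 − cos(π·0.7477)) = 5.9570; s = 44.0000 + 5.9570 = 49.9570
segment 4 (241.1° to 284.7°, simple-harmonic, h = 7) is passed completely: s = 44.0000 + (7) = 51.0000
segment 5 (284.7° to 317.3°, dwell): s unchanged at 51.0000
θ = 344.9° falls in segment 6 (317.3° to 360°, simple-harmonic, h = -51): β = 344.9 − 317.3 = 27.6°, B = 42.7°; Δs = -51/2·(1 − cos(π·0.6464)) = -36.8169; s = 51.0000 − 36.8169 = 14.1831

θ=87.6°: 12.1802
θ=273.7°: 49.9570
θ=344.9°: 14.1831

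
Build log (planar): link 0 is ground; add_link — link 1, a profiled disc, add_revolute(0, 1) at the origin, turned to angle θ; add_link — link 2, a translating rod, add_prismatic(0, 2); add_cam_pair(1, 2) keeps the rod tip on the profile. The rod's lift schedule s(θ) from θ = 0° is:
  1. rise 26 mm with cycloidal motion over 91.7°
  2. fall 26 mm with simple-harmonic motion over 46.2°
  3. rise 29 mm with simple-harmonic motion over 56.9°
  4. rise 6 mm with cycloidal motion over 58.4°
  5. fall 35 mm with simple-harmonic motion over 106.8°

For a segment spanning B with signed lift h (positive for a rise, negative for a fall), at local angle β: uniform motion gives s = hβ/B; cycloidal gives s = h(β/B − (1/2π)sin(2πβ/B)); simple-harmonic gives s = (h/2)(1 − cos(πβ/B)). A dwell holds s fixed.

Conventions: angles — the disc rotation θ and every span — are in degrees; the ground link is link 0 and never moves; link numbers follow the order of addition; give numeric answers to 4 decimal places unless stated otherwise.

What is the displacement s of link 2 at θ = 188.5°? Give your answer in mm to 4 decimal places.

seg 1 [0°–91.7°] cycloidal, h=26: full span → s += 26 → s = 26.0000
seg 2 [91.7°–137.9°] simple-harmonic, h=-26: full span → s += -26 → s = 0.0000
seg 3 [137.9°–194.8°] simple-harmonic, h=29: θ=188.5° here. β=50.6, B=56.9. 29/2·(1 − cos(π·0.8893)) = 28.1316 → s = 28.1316

28.1316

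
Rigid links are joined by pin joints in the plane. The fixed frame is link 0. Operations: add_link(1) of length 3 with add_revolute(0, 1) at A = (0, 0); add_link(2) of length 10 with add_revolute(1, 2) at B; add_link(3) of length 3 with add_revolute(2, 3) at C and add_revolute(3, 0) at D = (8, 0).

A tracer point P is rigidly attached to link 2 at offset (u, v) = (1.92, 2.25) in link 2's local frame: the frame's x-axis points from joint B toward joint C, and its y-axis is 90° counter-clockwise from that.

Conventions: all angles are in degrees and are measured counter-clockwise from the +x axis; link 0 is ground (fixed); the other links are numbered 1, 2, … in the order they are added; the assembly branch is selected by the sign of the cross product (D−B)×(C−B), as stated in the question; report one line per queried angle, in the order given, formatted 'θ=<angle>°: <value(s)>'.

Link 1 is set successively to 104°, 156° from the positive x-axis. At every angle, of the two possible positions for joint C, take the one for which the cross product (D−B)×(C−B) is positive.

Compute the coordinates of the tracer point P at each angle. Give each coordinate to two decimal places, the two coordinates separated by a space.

A=(0,0), D=(8.00,0)
θ=104°: B = A + 3.00·(cos104°, sin104°) = (-0.7258, 2.9109)
θ=104°: |BD| = 9.1985
θ=104°: circle(B,10.00) ∩ circle(D,3.00): a=9.5457, h=2.9798
θ=104°:   candidates: C₊=(9.2724,2.7168) cross=27.410; C₋=(7.3864,-2.9366) cross=-27.410
θ=104°:   branch + wants cross > 0 → take C=(9.2724,2.7168) (cross=27.410)
θ=104°: ex = (C−B)/|BC| = (0.9998,-0.0194); ey = (0.0194,0.9998)
θ=104°: P = B + 1.92·ex + 2.25·ey = (1.2375,5.1232)
θ=156°: B = A + 3.00·(cos156°, sin156°) = (-2.7406, 1.2202)
θ=156°: |BD| = 10.8097
θ=156°: circle(B,10.00) ∩ circle(D,3.00): a=9.6140, h=2.7514
θ=156°:   candidates: C₊=(7.1225,2.8688) cross=29.742; C₋=(6.5014,-2.5989) cross=-29.742
θ=156°:   branch + wants cross > 0 → take C=(7.1225,2.8688) (cross=29.742)
θ=156°: ex = (C−B)/|BC| = (0.9863,0.1649); ey = (-0.1649,0.9863)
θ=156°: P = B + 1.92·ex + 2.25·ey = (-1.2178,3.7560)

θ=104°: 1.24 5.12
θ=156°: -1.22 3.76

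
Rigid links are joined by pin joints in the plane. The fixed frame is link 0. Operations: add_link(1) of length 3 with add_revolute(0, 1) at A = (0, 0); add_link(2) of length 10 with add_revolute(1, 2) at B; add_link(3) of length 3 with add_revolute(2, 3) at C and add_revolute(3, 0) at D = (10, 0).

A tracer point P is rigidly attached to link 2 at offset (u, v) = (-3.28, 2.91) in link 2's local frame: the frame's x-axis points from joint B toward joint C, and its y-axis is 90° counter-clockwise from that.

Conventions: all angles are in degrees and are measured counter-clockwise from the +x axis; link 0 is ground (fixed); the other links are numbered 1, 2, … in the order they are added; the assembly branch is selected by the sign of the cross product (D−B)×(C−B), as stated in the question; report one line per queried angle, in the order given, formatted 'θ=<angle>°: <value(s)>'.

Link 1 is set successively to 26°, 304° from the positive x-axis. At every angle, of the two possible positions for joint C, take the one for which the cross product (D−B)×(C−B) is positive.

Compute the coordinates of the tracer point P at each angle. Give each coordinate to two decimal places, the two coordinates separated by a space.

A=(0,0), D=(10.00,0)
θ=26°: B = A + 3.00·(cos26°, sin26°) = (2.6964, 1.3151)
θ=26°: |BD| = 7.4211
θ=26°: circle(B,10.00) ∩ circle(D,3.00): a=9.8417, h=1.7721
θ=26°:   candidates: C₊=(12.6964,1.3151) cross=13.151; C₋=(12.0683,-2.1731) cross=-13.151
θ=26°:   branch + wants cross > 0 → take C=(12.6964,1.3151) (cross=13.151)
θ=26°: ex = (C−B)/|BC| = (1.0000,0.0000); ey = (-0.0000,1.0000)
θ=26°: P = B + -3.28·ex + 2.91·ey = (-0.5836,4.2251)
θ=304°: B = A + 3.00·(cos304°, sin304°) = (1.6776, -2.4871)
θ=304°: |BD| = 8.6861
θ=304°: circle(B,10.00) ∩ circle(D,3.00): a=9.5813, h=2.8633
θ=304°:   candidates: C₊=(10.0379,2.9998) cross=24.871; C₋=(11.6776,-2.4871) cross=-24.871
θ=304°:   branch + wants cross > 0 → take C=(10.0379,2.9998) (cross=24.871)
θ=304°: ex = (C−B)/|BC| = (0.8360,0.5487); ey = (-0.5487,0.8360)
θ=304°: P = B + -3.28·ex + 2.91·ey = (-2.6613,-1.8540)

θ=26°: -0.58 4.23
θ=304°: -2.66 -1.85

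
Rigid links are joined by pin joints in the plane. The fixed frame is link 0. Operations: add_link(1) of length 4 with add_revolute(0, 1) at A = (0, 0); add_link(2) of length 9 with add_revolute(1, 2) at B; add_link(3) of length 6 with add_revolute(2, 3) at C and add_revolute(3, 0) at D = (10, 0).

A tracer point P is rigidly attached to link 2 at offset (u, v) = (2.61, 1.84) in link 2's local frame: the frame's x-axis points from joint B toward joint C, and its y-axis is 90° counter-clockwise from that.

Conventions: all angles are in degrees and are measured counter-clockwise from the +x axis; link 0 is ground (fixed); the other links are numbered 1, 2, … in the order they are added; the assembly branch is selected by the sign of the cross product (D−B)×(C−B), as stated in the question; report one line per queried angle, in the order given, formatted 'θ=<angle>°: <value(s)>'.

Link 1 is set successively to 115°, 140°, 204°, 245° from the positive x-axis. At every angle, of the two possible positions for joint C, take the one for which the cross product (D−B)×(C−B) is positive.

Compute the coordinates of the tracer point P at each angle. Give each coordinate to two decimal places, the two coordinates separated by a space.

A=(0,0), D=(10.00,0)
θ=115°: B = A + 4.00·(cos115°, sin115°) = (-1.6905, 3.6252)
θ=115°: |BD| = 12.2397
θ=115°: circle(B,9.00) ∩ circle(D,6.00): a=7.9581, h=4.2034
θ=115°:   candidates: C₊=(7.1555,5.2829) cross=51.448; C₋=(4.6656,-2.7466) cross=-51.448
θ=115°:   branch + wants cross > 0 → take C=(7.1555,5.2829) (cross=51.448)
θ=115°: ex = (C−B)/|BC| = (0.9829,0.1842); ey = (-0.1842,0.9829)
θ=115°: P = B + 2.61·ex + 1.84·ey = (0.5360,5.9145)
θ=140°: B = A + 4.00·(cos140°, sin140°) = (-3.0642, 2.5712)
θ=140°: |BD| = 13.3148
θ=140°: circle(B,9.00) ∩ circle(D,6.00): a=8.3472, h=3.3650
θ=140°:   candidates: C₊=(5.7758,4.2610) cross=44.805; C₋=(4.4761,-2.3425) cross=-44.805
θ=140°:   branch + wants cross > 0 → take C=(5.7758,4.2610) (cross=44.805)
θ=140°: ex = (C−B)/|BC| = (0.9822,0.1878); ey = (-0.1878,0.9822)
θ=140°: P = B + 2.61·ex + 1.84·ey = (-0.8461,4.8685)
θ=204°: B = A + 4.00·(cos204°, sin204°) = (-3.6542, -1.6269)
θ=204°: |BD| = 13.7508
θ=204°: circle(B,9.00) ∩ circle(D,6.00): a=8.5117, h=2.9243
θ=204°:   candidates: C₊=(4.4517,2.2839) cross=40.212; C₋=(5.1437,-3.5237) cross=-40.212
θ=204°:   branch + wants cross > 0 → take C=(4.4517,2.2839) (cross=40.212)
θ=204°: ex = (C−B)/|BC| = (0.9007,0.4345); ey = (-0.4345,0.9007)
θ=204°: P = B + 2.61·ex + 1.84·ey = (-2.1030,1.1644)
θ=245°: B = A + 4.00·(cos245°, sin245°) = (-1.6905, -3.6252)
θ=245°: |BD| = 12.2397
θ=245°: circle(B,9.00) ∩ circle(D,6.00): a=7.9581, h=4.2034
θ=245°:   candidates: C₊=(4.6656,2.7466) cross=51.448; C₋=(7.1555,-5.2829) cross=-51.448
θ=245°:   branch + wants cross > 0 → take C=(4.6656,2.7466) (cross=51.448)
θ=245°: ex = (C−B)/|BC| = (0.7062,0.7080); ey = (-0.7080,0.7062)
θ=245°: P = B + 2.61·ex + 1.84·ey = (-1.1499,-0.4779)

θ=115°: 0.54 5.91
θ=140°: -0.85 4.87
θ=204°: -2.10 1.16
θ=245°: -1.15 -0.48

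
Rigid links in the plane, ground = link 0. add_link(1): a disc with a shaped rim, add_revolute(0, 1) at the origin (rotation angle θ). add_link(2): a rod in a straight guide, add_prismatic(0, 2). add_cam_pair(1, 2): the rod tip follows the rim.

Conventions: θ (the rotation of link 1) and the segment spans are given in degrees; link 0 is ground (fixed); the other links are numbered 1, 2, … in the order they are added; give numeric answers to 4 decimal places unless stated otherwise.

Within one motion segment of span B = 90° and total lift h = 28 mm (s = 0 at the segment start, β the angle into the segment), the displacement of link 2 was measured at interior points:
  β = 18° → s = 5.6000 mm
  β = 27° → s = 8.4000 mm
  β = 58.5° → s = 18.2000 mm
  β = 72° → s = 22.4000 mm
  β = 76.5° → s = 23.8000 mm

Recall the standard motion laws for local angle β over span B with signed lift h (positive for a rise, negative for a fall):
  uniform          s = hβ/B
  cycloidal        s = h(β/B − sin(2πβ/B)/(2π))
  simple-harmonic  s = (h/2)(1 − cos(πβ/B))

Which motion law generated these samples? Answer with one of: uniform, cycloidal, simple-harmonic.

candidates at β/B = r: uniform s = h·r (linear in β); cycloidal s = h·(r − sin(2πr)/(2π)); simple-harmonic s = (h/2)(1 − cos(πr))
β=18°: printed 5.6000 | uniform 5.6000, cycloidal 1.3618, simple-harmonic 2.6738
β=27°: printed 8.4000 | uniform 8.4000, cycloidal 4.1618, simple-harmonic 5.7710
β=58.5°: printed 18.2000 | uniform 18.2000, cycloidal 21.8053, simple-harmonic 20.3559
β=72°: printed 22.4000 | uniform 22.4000, cycloidal 26.6382, simple-harmonic 25.3262
β=76.5°: printed 23.8000 | uniform 23.8000, cycloidal 27.4053, simple-harmonic 26.4741
only one law matches every sample → uniform

uniform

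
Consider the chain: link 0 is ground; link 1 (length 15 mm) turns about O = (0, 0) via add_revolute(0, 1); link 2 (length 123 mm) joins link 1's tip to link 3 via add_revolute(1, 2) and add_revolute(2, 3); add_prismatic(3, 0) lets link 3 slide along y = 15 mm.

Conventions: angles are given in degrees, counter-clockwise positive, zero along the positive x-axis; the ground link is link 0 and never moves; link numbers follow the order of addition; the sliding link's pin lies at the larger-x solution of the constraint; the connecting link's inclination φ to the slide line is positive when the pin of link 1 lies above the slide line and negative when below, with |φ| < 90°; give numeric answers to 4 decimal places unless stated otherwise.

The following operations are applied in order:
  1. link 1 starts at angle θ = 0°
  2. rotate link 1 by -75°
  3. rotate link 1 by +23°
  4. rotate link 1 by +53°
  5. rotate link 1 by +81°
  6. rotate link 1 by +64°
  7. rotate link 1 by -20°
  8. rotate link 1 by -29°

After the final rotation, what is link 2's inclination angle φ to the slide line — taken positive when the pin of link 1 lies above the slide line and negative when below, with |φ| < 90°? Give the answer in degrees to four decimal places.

geometry: r = 15 mm, L = 123 mm, e = 15 mm; θ starts at 0°
rotate link 1 by -75°: θ ← 0° -75° = -75°
rotate link 1 by +23°: θ ← -75° +23° = -52°
rotate link 1 by +53°: θ ← -52° +53° = 1°
rotate link 1 by +81°: θ ← 1° +81° = 82°
rotate link 1 by +64°: θ ← 82° +64° = 146°
rotate link 1 by -20°: θ ← 146° -20° = 126°
rotate link 1 by -29°: θ ← 126° -29° = 97°
h = r sin θ − e = 14.888192 − 15 = -0.111808
sin φ = h / L = -0.111808 / 123 = -0.00090901
φ = arcsin(-0.00090901) = -0.052082°

-0.0521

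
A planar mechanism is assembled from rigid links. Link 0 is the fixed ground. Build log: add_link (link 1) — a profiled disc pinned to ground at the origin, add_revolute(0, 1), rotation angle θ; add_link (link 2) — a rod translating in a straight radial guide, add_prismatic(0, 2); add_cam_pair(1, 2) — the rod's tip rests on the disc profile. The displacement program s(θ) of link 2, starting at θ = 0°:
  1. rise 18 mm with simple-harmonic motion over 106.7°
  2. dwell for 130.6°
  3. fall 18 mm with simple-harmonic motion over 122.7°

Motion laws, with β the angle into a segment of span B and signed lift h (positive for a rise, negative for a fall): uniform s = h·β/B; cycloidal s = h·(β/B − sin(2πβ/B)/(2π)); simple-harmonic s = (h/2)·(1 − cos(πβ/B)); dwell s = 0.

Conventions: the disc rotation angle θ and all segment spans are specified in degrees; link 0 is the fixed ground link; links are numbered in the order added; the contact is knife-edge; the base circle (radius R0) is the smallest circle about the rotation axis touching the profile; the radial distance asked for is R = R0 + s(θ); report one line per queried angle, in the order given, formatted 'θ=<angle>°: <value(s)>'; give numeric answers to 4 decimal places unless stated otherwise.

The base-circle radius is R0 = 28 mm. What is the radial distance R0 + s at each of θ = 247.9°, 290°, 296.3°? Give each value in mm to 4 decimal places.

seg 1 [0°–106.7°] simple-harmonic, h=18: full span → s += 18 → s = 18.0000
seg 2 [106.7°–237.3°] dwell: s stays 18.0000
seg 3 [237.3°–360°] simple-harmonic, h=-18: θ=247.9° here. β=10.6, B=122.7. -18/2·(1 − cos(π·0.0864)) = -0.3294 → s = 17.6706
seg 3 [237.3°–360°] simple-harmonic, h=-18: θ=290° here. β=52.7, B=122.7. -18/2·(1 − cos(π·0.4295)) = -7.0230 → s = 10.9770
seg 3 [237.3°–360°] simple-harmonic, h=-18: θ=296.3° here. β=59, B=122.7. -18/2·(1 − cos(π·0.4808)) = -8.4588 → s = 9.5412
θ=247.9°: R = R0 + s = 28 + 17.6706 = 45.6706
θ=290°: R = R0 + s = 28 + 10.9770 = 38.9770
θ=296.3°: R = R0 + s = 28 + 9.5412 = 37.5412

θ=247.9°: 45.6706
θ=290°: 38.9770
θ=296.3°: 37.5412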